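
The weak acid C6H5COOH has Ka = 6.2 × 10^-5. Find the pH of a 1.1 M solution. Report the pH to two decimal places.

pH = 2.08

C6H5COOH ⇌ C6H5COO- + H+
From the ICE table, Ka = [H+]²/(1.1 − [H+]) = 6.2 × 10^-5.
Neglecting [H+] in the denominator: [H+] = √(6.2 × 10^-5 × 1.1) = 8.26 × 10^-3 M
pH = −log[H+] = −log(8.26 × 10^-3) = 2.08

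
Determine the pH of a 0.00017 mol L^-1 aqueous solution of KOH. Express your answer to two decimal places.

pH = 10.23

KOH is a strong base; [OH-] = 0.00017 M.
pOH = -log(0.00017) = 3.77
pH = 14.00 - 3.77 = 10.23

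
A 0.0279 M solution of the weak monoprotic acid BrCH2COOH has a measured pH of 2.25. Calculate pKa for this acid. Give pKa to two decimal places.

[H+] = 10^(-2.25) = 5.62 × 10^-3 M
At equilibrium [HA] = 0.0279 − 5.62 × 10^-3 = 2.23 × 10^-2 M
Ka = [H+][A-]/[HA] = (5.62 × 10^-3)² / 2.23 × 10^-2 = 1.42 × 10^-3
pKa = -log(1.42 × 10^-3) = 2.85

pKa = 2.85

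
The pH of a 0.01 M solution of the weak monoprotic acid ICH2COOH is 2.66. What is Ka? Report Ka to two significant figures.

[H+] = 10^(-2.66) = 2.19 × 10^-3 M
At equilibrium [HA] = 0.01 − 2.19 × 10^-3 = 7.81 × 10^-3 M
Ka = [H+][A-]/[HA] = (2.19 × 10^-3)² / 7.81 × 10^-3 = 6.1 × 10^-4

Ka = 6.1 × 10^-4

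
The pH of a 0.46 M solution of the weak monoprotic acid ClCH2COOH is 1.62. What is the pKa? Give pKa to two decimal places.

[H+] = 10^(-1.62) = 2.40 × 10^-2 M
At equilibrium [HA] = 0.46 − 2.40 × 10^-2 = 4.36 × 10^-1 M
Ka = [H+][A-]/[HA] = (2.40 × 10^-2)² / 4.36 × 10^-1 = 1.32 × 10^-3
pKa = -log(1.32 × 10^-3) = 2.88

pKa = 2.88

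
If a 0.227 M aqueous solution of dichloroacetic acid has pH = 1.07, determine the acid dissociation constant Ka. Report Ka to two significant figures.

Ka = 5.1 × 10^-2

[H+] = 10^(-1.07) = 8.51 × 10^-2 M
At equilibrium [HA] = 0.227 − 8.51 × 10^-2 = 1.42 × 10^-1 M
Ka = [H+][A-]/[HA] = (8.51 × 10^-2)² / 1.42 × 10^-1 = 5.1 × 10^-2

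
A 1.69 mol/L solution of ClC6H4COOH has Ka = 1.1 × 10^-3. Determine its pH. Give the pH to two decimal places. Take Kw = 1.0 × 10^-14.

pH = 1.37

ClC6H4COOH ⇌ ClC6H4COO- + H+
Ka = [H+]²/(1.69 − [H+]) = 1.1 × 10^-3
Assume [H+] ≪ 1.69: [H+] ≈ √(1.1 × 10^-3 × 1.69) = 4.31 × 10^-2 M
Check: 2.6% ionized — well under 5%, approximation valid.
pH = −log(4.31 × 10^-2) = 1.37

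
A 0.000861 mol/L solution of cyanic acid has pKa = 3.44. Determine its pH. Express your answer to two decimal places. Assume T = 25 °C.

pH = 3.39

HOCN ⇌ OCN- + H+
Ka = 10^(−3.44) = 3.63 × 10^-4
Let x = [H+] at equilibrium. Ka = x²/(0.000861 − x).
x is not negligible relative to C₀; solve x² + 0.000363·x − 3.13e-07 = 0.
x = (−Ka + √(Ka² + 4·Ka·C₀))/2 = 4.06 × 10^-4 M
pH = −log[H+] = −log(4.06 × 10^-4) = 3.39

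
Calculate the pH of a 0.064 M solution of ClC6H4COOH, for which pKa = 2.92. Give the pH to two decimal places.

ClC6H4COOH ⇌ ClC6H4COO- + H+
Ka = 10^(−2.92) = 1.20 × 10^-3
Ka = x²/(0.064 − x) = 1.20 × 10^-3
The 5% rule fails; solving x² + Ka·x − Ka·C₀ = 0 exactly:
x = [−0.0012 + √(0.0012² + 0.000307)]/2 = 8.18 × 10^-3 M
pH = −log[H+] = −log(8.18 × 10^-3) = 2.09

pH = 2.09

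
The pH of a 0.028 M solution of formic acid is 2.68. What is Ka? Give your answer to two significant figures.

[H+] = 10^(-2.68) = 2.09 × 10^-3 M
At equilibrium [HA] = 0.028 − 2.09 × 10^-3 = 2.59 × 10^-2 M
Ka = [H+][A-]/[HA] = (2.09 × 10^-3)² / 2.59 × 10^-2 = 1.7 × 10^-4

Ka = 1.7 × 10^-4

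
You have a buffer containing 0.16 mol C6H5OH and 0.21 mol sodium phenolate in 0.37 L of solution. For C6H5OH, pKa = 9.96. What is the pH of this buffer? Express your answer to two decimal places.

pH = 10.08

pH = pKa + log([A⁻]/[HA]) = 9.96 + log(0.21/0.16)
pH = 9.96 + (+0.118) = 10.08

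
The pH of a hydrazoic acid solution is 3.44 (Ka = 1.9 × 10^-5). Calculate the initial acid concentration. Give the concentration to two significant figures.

C₀ = 7.3 × 10^-3 M

[H+] = 10^(-3.44) = 3.63 × 10^-4 M = x
Ka = x²/(C₀ − x) ⇒ C₀ = x + x²/Ka
C₀ = 3.63 × 10^-4 + (3.63 × 10^-4)²/(1.9 × 10^-5) = 7.30 × 10^-3 M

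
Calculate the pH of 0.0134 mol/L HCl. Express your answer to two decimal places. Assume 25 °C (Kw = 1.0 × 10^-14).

HCl is a strong acid and dissociates completely, so [H+] = 0.0134 M.
pH = -log(0.0134) = 1.87

pH = 1.87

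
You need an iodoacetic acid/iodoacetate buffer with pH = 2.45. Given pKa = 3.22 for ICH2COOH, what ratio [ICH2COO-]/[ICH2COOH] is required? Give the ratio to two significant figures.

pH = pKa + log(r) ⇒ log(r) = 2.45 − 3.22 = -0.77
r = [ICH2COO-]/[ICH2COOH] = 10^(-0.77) = 0.17

ratio = 0.17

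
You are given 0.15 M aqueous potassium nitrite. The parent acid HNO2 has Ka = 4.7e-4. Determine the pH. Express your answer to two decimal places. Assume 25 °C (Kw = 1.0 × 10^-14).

NO2- is the conjugate base of the weak acid HNO2.
Kb = Kw/Ka = 1.0×10^-14 / 4.7 × 10^-4 = 2.13 × 10^-11
From the ICE table, Kb = x²/(0.15 − x) = 2.13 × 10^-11.
Assume x ≪ 0.15: x ≈ √(2.13 × 10^-11 × 0.15) = 1.79 × 10^-6 M
(x/C₀ = 0.0012% < 5%, so the approximation holds.)
pOH = 5.75, so pH = 14.00 − pOH = 8.25

pH = 8.25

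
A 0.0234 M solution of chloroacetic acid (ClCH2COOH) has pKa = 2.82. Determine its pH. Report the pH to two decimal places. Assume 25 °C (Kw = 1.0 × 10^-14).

pH = 2.28

ClCH2COOH ⇌ ClCH2COO- + H+
Ka = 10^(−2.82) = 1.51 × 10^-3
Let x = [H+] at equilibrium. Ka = x²/(0.0234 − x).
Here C₀/Ka ≈ 15.5, so the small-x approximation fails. Use the quadratic:
x = [−0.00151 + √(0.00151² + 0.000141)]/2 = 5.24 × 10^-3 M
pH = −log(5.24 × 10^-3) = 2.28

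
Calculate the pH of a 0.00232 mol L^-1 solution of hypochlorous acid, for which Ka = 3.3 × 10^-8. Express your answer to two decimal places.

pH = 5.06

HOCl ⇌ OCl- + H+
Ka = [H+]²/(0.00232 − [H+]) = 3.3 × 10^-8
Neglecting [H+] in the denominator: [H+] = √(3.3 × 10^-8 × 0.00232) = 8.75 × 10^-6 M
Check: 0.38% ionized — well under 5%, approximation valid.
pH = −log[H+] = −log(8.75 × 10^-6) = 5.06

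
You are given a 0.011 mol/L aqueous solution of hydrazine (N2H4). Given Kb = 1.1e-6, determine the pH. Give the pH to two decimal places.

N2H4 + H2O ⇌ N2H5+ + OH-
Kb = [OH-]²/(0.011 − [OH-]) = 1.1 × 10^-6
Neglecting [OH-] in the denominator: [OH-] = √(1.1 × 10^-6 × 0.011) = 1.10 × 10^-4 M
pOH = −log(1.10 × 10^-4) = 3.96; pH = 14.00 − 3.96 = 10.04

pH = 10.04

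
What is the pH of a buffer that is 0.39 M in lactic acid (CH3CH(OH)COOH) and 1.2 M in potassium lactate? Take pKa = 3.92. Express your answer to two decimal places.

pH = 4.41

pH = pKa + log([A⁻]/[HA]) = 3.92 + log(1.2/0.39)
pH = 3.92 + (+0.488) = 4.41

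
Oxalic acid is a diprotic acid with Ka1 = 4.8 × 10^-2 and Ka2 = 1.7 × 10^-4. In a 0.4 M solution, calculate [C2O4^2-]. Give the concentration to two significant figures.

First ionization gives [H+] ≈ [HC2O4-] = 1.17 × 10^-1 M.
Second step: Ka2 = [H+][C2O4^2-]/[HC2O4-] ≈ [C2O4^2-] (since [H+] ≈ [HC2O4-]).
So [C2O4^2-] ≈ Ka2.

1.7 × 10^-4 M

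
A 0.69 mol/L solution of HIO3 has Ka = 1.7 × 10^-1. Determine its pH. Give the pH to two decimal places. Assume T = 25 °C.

pH = 0.57

HIO3 ⇌ IO3- + H+
Ka = [H+]²/(0.69 − [H+]) = 1.7 × 10^-1
[H+] is not negligible relative to C₀; solve [H+]² + 0.17·[H+] − 0.117 = 0.
[H+] = (−Ka + √(Ka² + 4·Ka·C₀))/2 = 2.68 × 10^-1 M
pH = −log(2.68 × 10^-1) = 0.57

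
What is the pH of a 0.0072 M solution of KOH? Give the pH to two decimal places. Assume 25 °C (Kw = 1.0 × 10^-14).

pH = 11.86

KOH is a strong base; [OH-] = 0.0072 M.
pOH = -log(0.0072) = 2.14
pH = 14.00 - 2.14 = 11.86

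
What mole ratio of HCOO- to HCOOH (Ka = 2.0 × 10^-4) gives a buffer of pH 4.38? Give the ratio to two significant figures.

pKa = -log(2.0 × 10^-4) = 3.699
pH = pKa + log(r) ⇒ log(r) = 4.38 − 3.699 = +0.681
r = [HCOO-]/[HCOOH] = 10^(+0.681) = 4.8

ratio = 4.8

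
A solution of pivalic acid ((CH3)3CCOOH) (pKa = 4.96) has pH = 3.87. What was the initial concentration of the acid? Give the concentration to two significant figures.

[H+] = 10^(-3.87) = 1.35 × 10^-4 M = x
Ka = 10^(−4.96) = 1.10 × 10^-5
Ka = x²/(C₀ − x) ⇒ C₀ = x + x²/Ka
C₀ = 1.35 × 10^-4 + (1.35 × 10^-4)²/(1.10 × 10^-5) = 1.79 × 10^-3 M

C₀ = 1.8 × 10^-3 M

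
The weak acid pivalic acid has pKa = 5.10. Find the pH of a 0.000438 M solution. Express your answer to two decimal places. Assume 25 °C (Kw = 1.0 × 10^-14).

(CH3)3CCOOH ⇌ (CH3)3CCOO- + H+
Ka = 10^(−5.10) = 7.94 × 10^-6
Ka = [H+]²/(0.000438 − [H+]) = 7.94 × 10^-6
The 5% rule fails; solving [H+]² + Ka·[H+] − Ka·C₀ = 0 exactly:
[H+] = [−7.94e-06 + √(7.94e-06² + 1.39e-08)]/2 = 5.51 × 10^-5 M
pH = −log[H+] = −log(5.51 × 10^-5) = 4.26

pH = 4.26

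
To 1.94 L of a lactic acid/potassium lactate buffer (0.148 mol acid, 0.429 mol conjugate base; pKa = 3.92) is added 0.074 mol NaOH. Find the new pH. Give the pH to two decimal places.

pH = 4.75

OH- converts CH3CH(OH)COOH to CH3CH(OH)COO-: CH3CH(OH)COOH → 0.074 mol, CH3CH(OH)COO- → 0.503 mol.
pH = pKa + log([A⁻]/[HA]) = 3.92 + log(0.503/0.074) = 3.92 +0.832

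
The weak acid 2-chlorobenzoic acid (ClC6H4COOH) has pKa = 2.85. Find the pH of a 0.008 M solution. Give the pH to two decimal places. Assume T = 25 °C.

ClC6H4COOH ⇌ ClC6H4COO- + H+
Ka = 10^(−2.85) = 1.41 × 10^-3
Ka = [H+]²/(0.008 − [H+]) = 1.41 × 10^-3
[H+] is not negligible relative to C₀; solve [H+]² + 0.00141·[H+] − 1.13e-05 = 0.
[H+] = [−0.00141 + √(0.00141² + 4.51e-05)]/2 = 2.73 × 10^-3 M
pH = −log[H+] = −log(2.73 × 10^-3) = 2.56

pH = 2.56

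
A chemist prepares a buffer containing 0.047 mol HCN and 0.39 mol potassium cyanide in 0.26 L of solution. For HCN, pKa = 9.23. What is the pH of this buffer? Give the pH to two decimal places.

Using pH = pKa + log([base]/[acid]) with [base]/[acid] = 0.39/0.047:
pH = 9.23 + (+0.919) = 10.15

pH = 10.15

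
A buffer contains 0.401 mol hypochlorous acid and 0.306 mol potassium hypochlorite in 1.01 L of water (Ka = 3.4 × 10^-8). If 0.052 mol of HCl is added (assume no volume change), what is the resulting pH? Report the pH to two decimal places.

Added H+ converts OCl- to HOCl: HOCl → 0.453 mol, OCl- → 0.254 mol.
pKa = −log(3.4 × 10^-8) = 7.469
Henderson–Hasselbalch with mole ratio 0.254/0.453: pH = 7.469 + (-0.251)

pH = 7.22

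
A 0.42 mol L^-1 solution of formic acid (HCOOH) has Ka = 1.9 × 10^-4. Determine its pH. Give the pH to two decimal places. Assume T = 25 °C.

pH = 2.05

HCOOH ⇌ HCOO- + H+
Let x = [H+] at equilibrium. Ka = x²/(0.42 − x).
Since Ka ≪ C₀, x ≈ √(Ka·C₀) = 8.93 × 10^-3 M.
pH = −log(8.93 × 10^-3) = 2.05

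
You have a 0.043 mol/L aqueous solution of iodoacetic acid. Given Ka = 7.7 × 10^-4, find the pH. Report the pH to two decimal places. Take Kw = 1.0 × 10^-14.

pH = 2.27

ICH2COOH ⇌ ICH2COO- + H+
From the ICE table, Ka = [H+]²/(0.043 − [H+]) = 7.7 × 10^-4.
[H+] is not negligible relative to C₀; solve [H+]² + 0.00077·[H+] − 3.31e-05 = 0.
[H+] = (−Ka + √(Ka² + 4·Ka·C₀))/2 = 5.38 × 10^-3 M
pH = −log[H+] = −log(5.38 × 10^-3) = 2.27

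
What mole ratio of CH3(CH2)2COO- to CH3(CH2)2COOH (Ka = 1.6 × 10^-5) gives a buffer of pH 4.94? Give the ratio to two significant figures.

pKa = -log(1.6 × 10^-5) = 4.796
pH = pKa + log(r) ⇒ log(r) = 4.94 − 4.796 = +0.144
r = [CH3(CH2)2COO-]/[CH3(CH2)2COOH] = 10^(+0.144) = 1.39

ratio = 1.4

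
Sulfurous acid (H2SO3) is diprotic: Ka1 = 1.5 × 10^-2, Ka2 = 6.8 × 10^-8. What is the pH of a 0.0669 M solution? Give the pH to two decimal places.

Ka1 ≫ Ka2, so treat the first dissociation as the only significant source of H+.
Ka1 = x²/(0.0669 − x) = 1.5 × 10^-2
Solving the quadratic: x = (−Ka1 + √(Ka1² + 4·Ka1·C₀))/2 = 2.51 × 10^-2 M
pH = −log(2.51 × 10^-2) = 1.60

pH = 1.60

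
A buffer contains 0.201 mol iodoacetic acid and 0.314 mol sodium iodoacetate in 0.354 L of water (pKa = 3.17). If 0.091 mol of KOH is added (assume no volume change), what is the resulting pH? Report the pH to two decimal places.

pH = 3.74

OH- converts ICH2COOH to ICH2COO-: ICH2COOH → 0.11 mol, ICH2COO- → 0.405 mol.
pH = pKa + log(n_ICH2COO-/n_ICH2COOH) = 3.17 + log(0.405/0.11) = 3.17 + (+0.566)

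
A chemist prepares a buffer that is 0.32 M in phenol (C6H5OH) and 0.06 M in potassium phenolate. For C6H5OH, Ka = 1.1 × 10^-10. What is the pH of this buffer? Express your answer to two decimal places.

pKa = −log(1.1 × 10^-10) = 9.959
pH = pKa + log([A⁻]/[HA]) = 9.959 + log(0.06/0.32)
pH = 9.959 + (-0.727) = 9.23

pH = 9.23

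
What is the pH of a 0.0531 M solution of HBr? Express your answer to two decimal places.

HBr is a strong acid and dissociates completely, so [H+] = 0.0531 M.
pH = -log(0.0531) = 1.27

pH = 1.27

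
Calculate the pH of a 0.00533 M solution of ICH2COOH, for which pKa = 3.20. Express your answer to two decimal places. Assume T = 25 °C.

ICH2COOH ⇌ ICH2COO- + H+
Ka = 10^(−3.20) = 6.31 × 10^-4
Ka = x²/(0.00533 − x) = 6.31 × 10^-4
The 5% rule fails; solving x² + Ka·x − Ka·C₀ = 0 exactly:
x = (−Ka + √(Ka² + 4·Ka·C₀))/2 = 1.55 × 10^-3 M
pH = −log[H+] = −log(1.55 × 10^-3) = 2.81

pH = 2.81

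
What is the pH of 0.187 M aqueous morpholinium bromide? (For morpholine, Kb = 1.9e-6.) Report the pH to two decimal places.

pH = 4.50

C4H8ONH2+ is the conjugate acid of the weak base C4H8ONH.
Ka = Kw/Kb = 1.0×10^-14 / 1.9 × 10^-6 = 5.26 × 10^-9
Ka = [H+]²/(0.187 − [H+]) = 5.26 × 10^-9
Since Ka ≪ C₀, [H+] ≈ √(Ka·C₀) = 3.14 × 10^-5 M.
pH = −log[H+] = −log(3.14 × 10^-5) = 4.50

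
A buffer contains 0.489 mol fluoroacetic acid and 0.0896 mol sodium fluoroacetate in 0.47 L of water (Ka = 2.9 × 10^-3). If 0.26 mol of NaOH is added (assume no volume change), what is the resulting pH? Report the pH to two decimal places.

pH = 2.72

OH- converts FCH2COOH to FCH2COO-: FCH2COOH → 0.229 mol, FCH2COO- → 0.35 mol.
pKa = −log(2.9 × 10^-3) = 2.538
Henderson–Hasselbalch with mole ratio 0.35/0.229: pH = 2.538 + (+0.184)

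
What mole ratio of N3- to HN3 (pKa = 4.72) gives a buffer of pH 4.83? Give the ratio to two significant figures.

ratio = 1.3

pH = pKa + log(r) ⇒ log(r) = 4.83 − 4.72 = +0.11
r = [N3-]/[HN3] = 10^(+0.11) = 1.29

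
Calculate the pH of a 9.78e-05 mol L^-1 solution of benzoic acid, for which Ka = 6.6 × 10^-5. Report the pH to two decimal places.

C6H5COOH ⇌ C6H5COO- + H+
Ka = x²/(9.78e-05 − x) = 6.6 × 10^-5
x is not negligible relative to C₀; solve x² + 6.6e-05·x − 6.45e-09 = 0.
x = [−6.6e-05 + √(6.6e-05² + 2.58e-08)]/2 = 5.39 × 10^-5 M
pH = −log[H+] = −log(5.39 × 10^-5) = 4.27

pH = 4.27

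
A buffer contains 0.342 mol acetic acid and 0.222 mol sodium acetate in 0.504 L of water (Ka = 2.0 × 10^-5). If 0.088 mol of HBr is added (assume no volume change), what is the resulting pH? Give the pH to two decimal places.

pH = 4.19

Added H+ converts CH3COO- to CH3COOH: CH3COOH → 0.43 mol, CH3COO- → 0.134 mol.
pKa = −log(2.0 × 10^-5) = 4.699
pH = pKa + log(n_CH3COO-/n_CH3COOH) = 4.699 + log(0.134/0.43) = 4.699 + (-0.506)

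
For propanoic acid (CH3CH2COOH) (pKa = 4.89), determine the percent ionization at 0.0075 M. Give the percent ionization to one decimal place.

4.1%

CH3CH2COOH ⇌ CH3CH2COO- + H+; let x = [H+] at equilibrium.
Ka = 10^(−4.89) = 1.29 × 10^-5
x ≈ √(Ka·C₀) = √(1.29 × 10^-5 × 0.0075) = 3.11 × 10^-4 M
% ionization = x/C₀ × 100% = 3.11 × 10^-4/0.0075 × 100% = 4.1%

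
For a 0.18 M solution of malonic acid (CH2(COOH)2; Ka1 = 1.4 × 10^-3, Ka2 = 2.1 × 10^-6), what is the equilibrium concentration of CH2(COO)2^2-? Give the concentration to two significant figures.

2.1 × 10^-6 M

First ionization gives [H+] ≈ [CH2(COOH)COO-] = 1.52 × 10^-2 M.
Second step: Ka2 = [H+][CH2(COO)2^2-]/[CH2(COOH)COO-] ≈ [CH2(COO)2^2-] (since [H+] ≈ [CH2(COOH)COO-]).
So [CH2(COO)2^2-] ≈ Ka2.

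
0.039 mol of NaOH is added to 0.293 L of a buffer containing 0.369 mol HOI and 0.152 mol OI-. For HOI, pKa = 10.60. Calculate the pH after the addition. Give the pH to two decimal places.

OH- converts HOI to OI-: HOI → 0.33 mol, OI- → 0.191 mol.
Henderson–Hasselbalch with mole ratio 0.191/0.33: pH = 10.60 + (-0.237)

pH = 10.36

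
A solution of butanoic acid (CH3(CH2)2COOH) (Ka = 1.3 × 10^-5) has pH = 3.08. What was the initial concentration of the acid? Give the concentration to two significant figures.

C₀ = 5.4 × 10^-2 M

[H+] = 10^(-3.08) = 8.32 × 10^-4 M = x
Ka = x²/(C₀ − x) ⇒ C₀ = x + x²/Ka
C₀ = 8.32 × 10^-4 + (8.32 × 10^-4)²/(1.3 × 10^-5) = 5.41 × 10^-2 M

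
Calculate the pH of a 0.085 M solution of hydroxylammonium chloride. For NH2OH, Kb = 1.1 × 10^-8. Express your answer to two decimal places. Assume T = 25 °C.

pH = 3.56

NH3OH+ is the conjugate acid of the weak base NH2OH.
Ka = Kw/Kb = 1.0×10^-14 / 1.1 × 10^-8 = 9.09 × 10^-7
Ka = x²/(0.085 − x) = 9.09 × 10^-7
Since Ka ≪ C₀, x ≈ √(Ka·C₀) = 2.78 × 10^-4 M.
pH = −log(2.78 × 10^-4) = 3.56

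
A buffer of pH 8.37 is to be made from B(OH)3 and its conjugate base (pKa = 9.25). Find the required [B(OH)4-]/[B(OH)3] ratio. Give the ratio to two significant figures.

ratio = 0.13

pH = pKa + log(r) ⇒ log(r) = 8.37 − 9.25 = -0.88
r = [B(OH)4-]/[B(OH)3] = 10^(-0.88) = 0.132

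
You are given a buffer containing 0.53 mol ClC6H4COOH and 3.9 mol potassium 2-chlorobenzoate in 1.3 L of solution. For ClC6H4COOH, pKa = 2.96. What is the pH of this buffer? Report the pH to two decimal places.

pH = 3.83

Henderson–Hasselbalch: pH = pKa + log([ClC6H4COO-]/[ClC6H4COOH]) = 2.96 + log(3.9/0.53)
pH = 2.96 + (+0.867) = 3.83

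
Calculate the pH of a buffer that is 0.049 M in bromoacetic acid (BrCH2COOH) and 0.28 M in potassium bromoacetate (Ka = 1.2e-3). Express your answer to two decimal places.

pKa = −log(1.2 × 10^-3) = 2.921
Henderson–Hasselbalch: pH = pKa + log([BrCH2COO-]/[BrCH2COOH]) = 2.921 + log(0.28/0.049)
pH = 2.921 + (+0.757) = 3.68

pH = 3.68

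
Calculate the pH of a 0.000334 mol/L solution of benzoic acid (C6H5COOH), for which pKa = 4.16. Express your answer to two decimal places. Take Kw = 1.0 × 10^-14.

C6H5COOH ⇌ C6H5COO- + H+
Ka = 10^(−4.16) = 6.92 × 10^-5
Ka = x²/(0.000334 − x) = 6.92 × 10^-5
The 5% rule fails; solving x² + Ka·x − Ka·C₀ = 0 exactly:
x = [−6.92e-05 + √(6.92e-05² + 9.25e-08)]/2 = 1.21 × 10^-4 M
pH = −log(1.21 × 10^-4) = 3.92

pH = 3.92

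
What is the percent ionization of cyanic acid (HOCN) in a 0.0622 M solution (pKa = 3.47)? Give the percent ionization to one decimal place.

HOCN ⇌ OCN- + H+; let x = [H+] at equilibrium.
Ka = 10^(−3.47) = 3.39 × 10^-4
Ka = x²/(C₀ − x); solving the quadratic gives x = 4.43 × 10^-3 M.
Fraction ionized = 4.43 × 10^-3 / 0.0622 = 0.0712 → 7.1%

7.1%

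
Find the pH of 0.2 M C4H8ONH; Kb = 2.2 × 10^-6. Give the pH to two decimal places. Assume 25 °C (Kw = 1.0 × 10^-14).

C4H8ONH + H2O ⇌ C4H8ONH2+ + OH-
Kb = [OH-]²/(0.2 − [OH-]) = 2.2 × 10^-6
Neglecting [OH-] in the denominator: [OH-] = √(2.2 × 10^-6 × 0.2) = 6.63 × 10^-4 M
pOH = 3.18, so pH = 14.00 − pOH = 10.82

pH = 10.82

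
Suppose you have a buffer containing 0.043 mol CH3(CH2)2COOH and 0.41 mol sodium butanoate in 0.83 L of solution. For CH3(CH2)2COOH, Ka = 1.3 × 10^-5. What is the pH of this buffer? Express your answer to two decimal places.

pKa = −log(1.3 × 10^-5) = 4.886
Henderson–Hasselbalch: pH = pKa + log([CH3(CH2)2COO-]/[CH3(CH2)2COOH]) = 4.886 + log(0.41/0.043)
pH = 4.886 + (+0.979) = 5.87

pH = 5.87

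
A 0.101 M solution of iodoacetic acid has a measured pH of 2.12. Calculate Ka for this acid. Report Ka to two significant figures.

Ka = 6.2 × 10^-4

[H+] = 10^(-2.12) = 7.59 × 10^-3 M
At equilibrium [HA] = 0.101 − 7.59 × 10^-3 = 9.34 × 10^-2 M
Ka = [H+][A-]/[HA] = (7.59 × 10^-3)² / 9.34 × 10^-2 = 6.2 × 10^-4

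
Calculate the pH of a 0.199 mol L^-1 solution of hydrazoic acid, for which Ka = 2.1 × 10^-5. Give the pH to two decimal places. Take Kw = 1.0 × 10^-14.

HN3 ⇌ N3- + H+
Let x = [H+] at equilibrium. Ka = x²/(0.199 − x).
Assume x ≪ 0.199: x ≈ √(2.1 × 10^-5 × 0.199) = 2.04 × 10^-3 M
Check: 1% ionized — well under 5%, approximation valid.
pH = −log(2.04 × 10^-3) = 2.69

pH = 2.69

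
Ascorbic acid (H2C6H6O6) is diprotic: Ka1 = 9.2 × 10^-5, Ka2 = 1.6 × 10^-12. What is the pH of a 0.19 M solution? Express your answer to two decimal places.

pH = 2.38

Since Ka1 ≫ Ka2, the first ionization dominates [H+].
Ka1 = x²/(0.19 − x) = 9.2 × 10^-5
x ≈ √(9.2 × 10^-5 × 0.19) = 4.18 × 10^-3 M
pH = −log(4.18 × 10^-3) = 2.38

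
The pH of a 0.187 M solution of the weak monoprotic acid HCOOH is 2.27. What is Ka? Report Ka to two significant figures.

[H+] = 10^(-2.27) = 5.37 × 10^-3 M
At equilibrium [HA] = 0.187 − 5.37 × 10^-3 = 1.82 × 10^-1 M
Ka = [H+][A-]/[HA] = (5.37 × 10^-3)² / 1.82 × 10^-1 = 1.6 × 10^-4

Ka = 1.6 × 10^-4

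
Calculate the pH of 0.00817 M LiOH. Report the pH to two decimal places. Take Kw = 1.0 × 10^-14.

pH = 11.91

LiOH is a strong base; [OH-] = 0.00817 M.
pOH = -log(0.00817) = 2.09
pH = 14.00 - 2.09 = 11.91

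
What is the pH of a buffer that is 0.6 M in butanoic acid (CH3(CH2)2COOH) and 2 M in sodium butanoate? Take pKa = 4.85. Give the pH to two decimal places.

pH = 5.37

Using pH = pKa + log([base]/[acid]) with [base]/[acid] = 2/0.6:
pH = 4.85 + (+0.523) = 5.37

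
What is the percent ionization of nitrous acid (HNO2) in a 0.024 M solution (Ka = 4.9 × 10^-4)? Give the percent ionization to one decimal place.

13.3%

HNO2 ⇌ NO2- + H+; let x = [H+] at equilibrium.
Ka = x²/(C₀ − x); solving the quadratic gives x = 3.19 × 10^-3 M.
Fraction ionized = 3.19 × 10^-3 / 0.024 = 0.1329 → 13.3%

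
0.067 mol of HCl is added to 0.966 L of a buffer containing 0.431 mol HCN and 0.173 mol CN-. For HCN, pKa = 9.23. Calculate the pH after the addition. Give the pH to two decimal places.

pH = 8.56

After neutralization: n(HCN) = 0.498 mol, n(CN-) = 0.106 mol.
pH = pKa + log(n_CN-/n_HCN) = 9.23 + log(0.106/0.498) = 9.23 + (-0.672)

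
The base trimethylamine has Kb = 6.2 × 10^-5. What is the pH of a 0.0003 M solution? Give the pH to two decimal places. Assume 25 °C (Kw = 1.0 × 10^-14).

(CH3)3N + H2O ⇌ (CH3)3NH+ + OH-
From the ICE table, Kb = x²/(0.0003 − x) = 6.2 × 10^-5.
Here C₀/Kb ≈ 4.84, so the small-x approximation fails. Use the quadratic:
x = [−6.2e-05 + √(6.2e-05² + 7.44e-08)]/2 = 1.09 × 10^-4 M
pOH = −log(1.09 × 10^-4) = 3.96; pH = 14.00 − 3.96 = 10.04

pH = 10.04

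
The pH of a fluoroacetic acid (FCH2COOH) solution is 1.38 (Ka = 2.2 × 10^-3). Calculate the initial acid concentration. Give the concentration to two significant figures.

[H+] = 10^(-1.38) = 4.17 × 10^-2 M = x
Ka = x²/(C₀ − x) ⇒ C₀ = x + x²/Ka
C₀ = 4.17 × 10^-2 + (4.17 × 10^-2)²/(2.2 × 10^-3) = 8.32 × 10^-1 M

C₀ = 8.3 × 10^-1 M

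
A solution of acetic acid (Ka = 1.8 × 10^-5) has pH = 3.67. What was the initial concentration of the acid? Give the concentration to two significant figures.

[H+] = 10^(-3.67) = 2.14 × 10^-4 M = x
Ka = x²/(C₀ − x) ⇒ C₀ = x + x²/Ka
C₀ = 2.14 × 10^-4 + (2.14 × 10^-4)²/(1.8 × 10^-5) = 2.76 × 10^-3 M

C₀ = 2.8 × 10^-3 M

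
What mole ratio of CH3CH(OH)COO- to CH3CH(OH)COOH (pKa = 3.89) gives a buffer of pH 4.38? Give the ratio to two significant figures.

ratio = 3.1

pH = pKa + log(r) ⇒ log(r) = 4.38 − 3.89 = +0.49
r = [CH3CH(OH)COO-]/[CH3CH(OH)COOH] = 10^(+0.49) = 3.09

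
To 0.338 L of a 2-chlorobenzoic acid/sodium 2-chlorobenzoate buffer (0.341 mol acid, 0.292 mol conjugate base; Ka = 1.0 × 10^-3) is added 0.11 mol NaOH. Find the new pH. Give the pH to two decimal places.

After neutralization: n(ClC6H4COOH) = 0.231 mol, n(ClC6H4COO-) = 0.402 mol.
pKa = −log(1.0 × 10^-3) = 3.000
pH = pKa + log(n_ClC6H4COO-/n_ClC6H4COOH) = 3.000 + log(0.402/0.231) = 3.000 + (+0.241)

pH = 3.24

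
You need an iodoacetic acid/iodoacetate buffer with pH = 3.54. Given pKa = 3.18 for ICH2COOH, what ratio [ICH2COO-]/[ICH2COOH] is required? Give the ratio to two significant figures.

pH = pKa + log(r) ⇒ log(r) = 3.54 − 3.18 = +0.36
r = [ICH2COO-]/[ICH2COOH] = 10^(+0.36) = 2.29

ratio = 2.3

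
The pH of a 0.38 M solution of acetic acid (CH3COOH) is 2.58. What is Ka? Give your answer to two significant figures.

[H+] = 10^(-2.58) = 2.63 × 10^-3 M
At equilibrium [HA] = 0.38 − 2.63 × 10^-3 = 3.77 × 10^-1 M
Ka = [H+][A-]/[HA] = (2.63 × 10^-3)² / 3.77 × 10^-1 = 1.8 × 10^-5

Ka = 1.8 × 10^-5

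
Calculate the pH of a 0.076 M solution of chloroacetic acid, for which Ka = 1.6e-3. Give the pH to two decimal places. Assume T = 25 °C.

ClCH2COOH ⇌ ClCH2COO- + H+
From the ICE table, Ka = [H+]²/(0.076 − [H+]) = 1.6 × 10^-3.
The 5% rule fails; solving [H+]² + Ka·[H+] − Ka·C₀ = 0 exactly:
[H+] = (−Ka + √(Ka² + 4·Ka·C₀))/2 = 1.03 × 10^-2 M
pH = −log[H+] = −log(1.03 × 10^-2) = 1.99

pH = 1.99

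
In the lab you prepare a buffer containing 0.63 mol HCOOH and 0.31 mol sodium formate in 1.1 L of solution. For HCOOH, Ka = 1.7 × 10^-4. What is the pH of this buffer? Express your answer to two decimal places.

pH = 3.46

pKa = −log(1.7 × 10^-4) = 3.770
Using pH = pKa + log([base]/[acid]) with [base]/[acid] = 0.31/0.63:
pH = 3.770 + (-0.308) = 3.46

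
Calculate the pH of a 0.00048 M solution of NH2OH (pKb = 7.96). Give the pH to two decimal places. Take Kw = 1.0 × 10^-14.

NH2OH + H2O ⇌ NH3OH+ + OH-
Kb = 10^(−7.96) = 1.10 × 10^-8
From the ICE table, Kb = [OH-]²/(0.00048 − [OH-]) = 1.10 × 10^-8.
Neglecting [OH-] in the denominator: [OH-] = √(1.10 × 10^-8 × 0.00048) = 2.30 × 10^-6 M
pOH = 5.64, so pH = 14.00 − pOH = 8.36

pH = 8.36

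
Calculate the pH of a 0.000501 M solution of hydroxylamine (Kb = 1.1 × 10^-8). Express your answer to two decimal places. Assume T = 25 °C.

pH = 8.37

NH2OH + H2O ⇌ NH3OH+ + OH-
From the ICE table, Kb = [OH-]²/(0.000501 − [OH-]) = 1.1 × 10^-8.
Assume [OH-] ≪ 0.000501: [OH-] ≈ √(1.1 × 10^-8 × 0.000501) = 2.35 × 10^-6 M
Check: 0.47% ionized — well under 5%, approximation valid.
pOH = −log(2.35 × 10^-6) = 5.63; pH = 14.00 − 5.63 = 8.37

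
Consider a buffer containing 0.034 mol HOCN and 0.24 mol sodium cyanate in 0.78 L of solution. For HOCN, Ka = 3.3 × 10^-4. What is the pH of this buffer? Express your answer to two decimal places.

pKa = −log(3.3 × 10^-4) = 3.481
Using pH = pKa + log([base]/[acid]) with [base]/[acid] = 0.24/0.034:
pH = 3.481 + (+0.849) = 4.33

pH = 4.33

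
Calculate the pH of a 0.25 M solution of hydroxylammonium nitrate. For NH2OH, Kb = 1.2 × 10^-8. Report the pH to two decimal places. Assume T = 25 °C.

NH3OH+ is the conjugate acid of the weak base NH2OH.
Ka = Kw/Kb = 1.0×10^-14 / 1.2 × 10^-8 = 8.33 × 10^-7
Ka = x²/(0.25 − x) = 8.33 × 10^-7
Assume x ≪ 0.25: x ≈ √(8.33 × 10^-7 × 0.25) = 4.56 × 10^-4 M
(x/C₀ = 0.18% < 5%, so the approximation holds.)
pH = −log[H+] = −log(4.56 × 10^-4) = 3.34

pH = 3.34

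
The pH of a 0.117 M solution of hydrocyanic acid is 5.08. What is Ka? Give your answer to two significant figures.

Ka = 5.9 × 10^-10

[H+] = 10^(-5.08) = 8.32 × 10^-6 M
At equilibrium [HA] = 0.117 − 8.32 × 10^-6 = 1.17 × 10^-1 M
Ka = [H+][A-]/[HA] = (8.32 × 10^-6)² / 1.17 × 10^-1 = 5.9 × 10^-10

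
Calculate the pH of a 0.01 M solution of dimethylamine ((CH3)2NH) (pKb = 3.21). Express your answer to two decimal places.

(CH3)2NH + H2O ⇌ (CH3)2NH2+ + OH-
Kb = 10^(−3.21) = 6.17 × 10^-4
Kb = x²/(0.01 − x) = 6.17 × 10^-4
x is not negligible relative to C₀; solve x² + 0.000617·x − 6.17e-06 = 0.
x = (−Kb + √(Kb² + 4·Kb·C₀))/2 = 2.19 × 10^-3 M
pOH = −log(2.19 × 10^-3) = 2.66; pH = 14.00 − 2.66 = 11.34

pH = 11.34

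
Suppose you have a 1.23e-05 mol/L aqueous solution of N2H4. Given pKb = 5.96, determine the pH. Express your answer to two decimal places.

N2H4 + H2O ⇌ N2H5+ + OH-
Kb = 10^(−5.96) = 1.10 × 10^-6
Kb = [OH-]²/(1.23e-05 − [OH-]) = 1.10 × 10^-6
[OH-] is not negligible relative to C₀; solve [OH-]² + 1.1e-06·[OH-] − 1.35e-11 = 0.
[OH-] = (−Kb + √(Kb² + 4·Kb·C₀))/2 = 3.17 × 10^-6 M
pOH = −log(3.17 × 10^-6) = 5.50; pH = 14.00 − 5.50 = 8.50

pH = 8.50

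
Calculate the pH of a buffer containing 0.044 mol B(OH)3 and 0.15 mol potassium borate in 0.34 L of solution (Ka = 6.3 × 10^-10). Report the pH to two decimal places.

pH = 9.73

pKa = −log(6.3 × 10^-10) = 9.201
pH = pKa + log([A⁻]/[HA]) = 9.201 + log(0.15/0.044)
pH = 9.201 + (+0.533) = 9.73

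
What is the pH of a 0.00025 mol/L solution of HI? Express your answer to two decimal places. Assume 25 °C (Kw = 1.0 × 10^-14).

HI is a strong acid and dissociates completely, so [H+] = 0.00025 M.
pH = -log(0.00025) = 3.60

pH = 3.60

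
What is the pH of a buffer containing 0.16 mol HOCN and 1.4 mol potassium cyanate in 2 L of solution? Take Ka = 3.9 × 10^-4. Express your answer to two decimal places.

pKa = −log(3.9 × 10^-4) = 3.409
Henderson–Hasselbalch: pH = pKa + log([OCN-]/[HOCN]) = 3.409 + log(1.4/0.16)
pH = 3.409 + (+0.942) = 4.35

pH = 4.35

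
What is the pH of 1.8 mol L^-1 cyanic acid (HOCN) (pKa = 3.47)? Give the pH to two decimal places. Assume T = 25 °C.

HOCN ⇌ OCN- + H+
Ka = 10^(−3.47) = 3.39 × 10^-4
From the ICE table, Ka = x²/(1.8 − x) = 3.39 × 10^-4.
Assume x ≪ 1.8: x ≈ √(3.39 × 10^-4 × 1.8) = 2.47 × 10^-2 M
Check: 1.4% ionized — well under 5%, approximation valid.
pH = −log(2.47 × 10^-2) = 1.61

pH = 1.61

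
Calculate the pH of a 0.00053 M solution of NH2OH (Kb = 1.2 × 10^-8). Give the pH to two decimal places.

NH2OH + H2O ⇌ NH3OH+ + OH-
Kb = [OH-]²/(0.00053 − [OH-]) = 1.2 × 10^-8
Neglecting [OH-] in the denominator: [OH-] = √(1.2 × 10^-8 × 0.00053) = 2.52 × 10^-6 M
([OH-]/C₀ = 0.48% < 5%, so the approximation holds.)
pOH = 5.60, so pH = 14.00 − pOH = 8.40

pH = 8.40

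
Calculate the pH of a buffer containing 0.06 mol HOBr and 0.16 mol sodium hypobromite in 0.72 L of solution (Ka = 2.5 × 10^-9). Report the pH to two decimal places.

pKa = −log(2.5 × 10^-9) = 8.602
Using pH = pKa + log([base]/[acid]) with [base]/[acid] = 0.16/0.06:
pH = 8.602 + (+0.426) = 9.03

pH = 9.03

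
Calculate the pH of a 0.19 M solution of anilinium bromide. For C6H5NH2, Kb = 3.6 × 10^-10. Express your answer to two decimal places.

C6H5NH3+ is the conjugate acid of the weak base C6H5NH2.
Ka = Kw/Kb = 1.0×10^-14 / 3.6 × 10^-10 = 2.78 × 10^-5
From the ICE table, Ka = x²/(0.19 − x) = 2.78 × 10^-5.
Assume x ≪ 0.19: x ≈ √(2.78 × 10^-5 × 0.19) = 2.30 × 10^-3 M
(x/C₀ = 1.2% < 5%, so the approximation holds.)
pH = −log[H+] = −log(2.30 × 10^-3) = 2.64

pH = 2.64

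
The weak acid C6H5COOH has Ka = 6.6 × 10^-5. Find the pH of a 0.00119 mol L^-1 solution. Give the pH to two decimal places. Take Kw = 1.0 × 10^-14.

pH = 3.60

C6H5COOH ⇌ C6H5COO- + H+
Let x = [H+] at equilibrium. Ka = x²/(0.00119 − x).
The 5% rule fails; solving x² + Ka·x − Ka·C₀ = 0 exactly:
x = [−6.6e-05 + √(6.6e-05² + 3.14e-07)]/2 = 2.49 × 10^-4 M
pH = −log(2.49 × 10^-4) = 3.60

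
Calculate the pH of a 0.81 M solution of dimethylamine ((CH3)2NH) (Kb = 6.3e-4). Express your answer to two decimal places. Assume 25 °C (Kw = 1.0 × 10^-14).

pH = 12.35

(CH3)2NH + H2O ⇌ (CH3)2NH2+ + OH-
Kb = [OH-]²/(0.81 − [OH-]) = 6.3 × 10^-4
Since Kb ≪ C₀, [OH-] ≈ √(Kb·C₀) = 2.26 × 10^-2 M.
([OH-]/C₀ = 2.8% < 5%, so the approximation holds.)
pOH = −log(2.26 × 10^-2) = 1.65; pH = 14.00 − 1.65 = 12.35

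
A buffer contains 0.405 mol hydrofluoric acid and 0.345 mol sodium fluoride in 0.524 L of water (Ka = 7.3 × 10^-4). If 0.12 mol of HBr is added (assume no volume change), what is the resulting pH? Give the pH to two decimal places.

Added H+ converts F- to HF: HF → 0.525 mol, F- → 0.225 mol.
pKa = −log(7.3 × 10^-4) = 3.137
pH = pKa + log(n_F-/n_HF) = 3.137 + log(0.225/0.525) = 3.137 + (-0.368)

pH = 2.77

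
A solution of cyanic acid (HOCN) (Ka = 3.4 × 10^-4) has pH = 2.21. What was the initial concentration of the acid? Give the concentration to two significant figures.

[H+] = 10^(-2.21) = 6.17 × 10^-3 M = x
Ka = x²/(C₀ − x) ⇒ C₀ = x + x²/Ka
C₀ = 6.17 × 10^-3 + (6.17 × 10^-3)²/(3.4 × 10^-4) = 1.18 × 10^-1 M

C₀ = 1.2 × 10^-1 M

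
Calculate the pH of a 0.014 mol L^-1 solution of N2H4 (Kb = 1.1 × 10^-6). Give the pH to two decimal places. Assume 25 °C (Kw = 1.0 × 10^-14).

pH = 10.09

N2H4 + H2O ⇌ N2H5+ + OH-
Kb = [OH-]²/(0.014 − [OH-]) = 1.1 × 10^-6
Neglecting [OH-] in the denominator: [OH-] = √(1.1 × 10^-6 × 0.014) = 1.24 × 10^-4 M
([OH-]/C₀ = 0.89% < 5%, so the approximation holds.)
pOH = 3.91, so pH = 14.00 − pOH = 10.09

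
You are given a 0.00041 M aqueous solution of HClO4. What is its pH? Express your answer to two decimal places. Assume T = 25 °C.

HClO4 is a strong acid and dissociates completely, so [H+] = 0.00041 M.
pH = -log(0.00041) = 3.39

pH = 3.39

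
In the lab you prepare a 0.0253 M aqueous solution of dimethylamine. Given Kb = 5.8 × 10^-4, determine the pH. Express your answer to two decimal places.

(CH3)2NH + H2O ⇌ (CH3)2NH2+ + OH-
Kb = [OH-]²/(0.0253 − [OH-]) = 5.8 × 10^-4
[OH-] is not negligible relative to C₀; solve [OH-]² + 0.00058·[OH-] − 1.47e-05 = 0.
[OH-] = (−Kb + √(Kb² + 4·Kb·C₀))/2 = 3.55 × 10^-3 M
pOH = 2.45, so pH = 14.00 − pOH = 11.55

pH = 11.55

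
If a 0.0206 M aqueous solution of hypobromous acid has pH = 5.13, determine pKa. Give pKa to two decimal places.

[H+] = 10^(-5.13) = 7.41 × 10^-6 M
At equilibrium [HA] = 0.0206 − 7.41 × 10^-6 = 2.06 × 10^-2 M
Ka = [H+][A-]/[HA] = (7.41 × 10^-6)² / 2.06 × 10^-2 = 2.67 × 10^-9
pKa = -log(2.67 × 10^-9) = 8.57

pKa = 8.57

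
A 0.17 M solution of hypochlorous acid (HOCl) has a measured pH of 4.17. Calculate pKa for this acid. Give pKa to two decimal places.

pKa = 7.57

[H+] = 10^(-4.17) = 6.76 × 10^-5 M
At equilibrium [HA] = 0.17 − 6.76 × 10^-5 = 1.70 × 10^-1 M
Ka = [H+][A-]/[HA] = (6.76 × 10^-5)² / 1.70 × 10^-1 = 2.69 × 10^-8
pKa = -log(2.69 × 10^-8) = 7.57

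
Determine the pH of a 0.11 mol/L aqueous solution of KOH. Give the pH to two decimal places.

pH = 13.04

KOH is a strong base; [OH-] = 0.11 M.
pOH = -log(0.11) = 0.96
pH = 14.00 - 0.96 = 13.04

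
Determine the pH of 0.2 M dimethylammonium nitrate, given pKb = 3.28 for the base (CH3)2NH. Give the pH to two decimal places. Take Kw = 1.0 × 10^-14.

(CH3)2NH2+ is the conjugate acid of the weak base (CH3)2NH.
Kb = 10^(−3.28) = 5.25 × 10^-4
Ka = Kw/Kb = 1.0×10^-14 / 5.25 × 10^-4 = 1.90 × 10^-11
From the ICE table, Ka = [H+]²/(0.2 − [H+]) = 1.90 × 10^-11.
Since Ka ≪ C₀, [H+] ≈ √(Ka·C₀) = 1.95 × 10^-6 M.
([H+]/C₀ = 0.00097% < 5%, so the approximation holds.)
pH = −log[H+] = −log(1.95 × 10^-6) = 5.71

pH = 5.71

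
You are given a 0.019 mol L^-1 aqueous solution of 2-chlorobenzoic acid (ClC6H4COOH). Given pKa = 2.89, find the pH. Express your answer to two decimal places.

pH = 2.36

ClC6H4COOH ⇌ ClC6H4COO- + H+
Ka = 10^(−2.89) = 1.29 × 10^-3
Ka = [H+]²/(0.019 − [H+]) = 1.29 × 10^-3
[H+] is not negligible relative to C₀; solve [H+]² + 0.00129·[H+] − 2.45e-05 = 0.
[H+] = (−Ka + √(Ka² + 4·Ka·C₀))/2 = 4.35 × 10^-3 M
pH = −log[H+] = −log(4.35 × 10^-3) = 2.36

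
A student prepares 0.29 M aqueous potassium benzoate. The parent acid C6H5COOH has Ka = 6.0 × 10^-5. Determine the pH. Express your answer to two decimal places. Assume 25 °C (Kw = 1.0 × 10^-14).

pH = 8.84

C6H5COO- is the conjugate base of the weak acid C6H5COOH.
Kb = Kw/Ka = 1.0×10^-14 / 6.0 × 10^-5 = 1.67 × 10^-10
From the ICE table, Kb = [OH-]²/(0.29 − [OH-]) = 1.67 × 10^-10.
Assume [OH-] ≪ 0.29: [OH-] ≈ √(1.67 × 10^-10 × 0.29) = 6.96 × 10^-6 M
Check: 0.0024% ionized — well under 5%, approximation valid.
pOH = 5.16, so pH = 14.00 − pOH = 8.84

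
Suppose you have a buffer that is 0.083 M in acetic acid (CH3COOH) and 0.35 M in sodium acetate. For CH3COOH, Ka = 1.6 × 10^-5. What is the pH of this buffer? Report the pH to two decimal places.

pH = 5.42

pKa = −log(1.6 × 10^-5) = 4.796
pH = pKa + log([A⁻]/[HA]) = 4.796 + log(0.35/0.083)
pH = 4.796 + (+0.625) = 5.42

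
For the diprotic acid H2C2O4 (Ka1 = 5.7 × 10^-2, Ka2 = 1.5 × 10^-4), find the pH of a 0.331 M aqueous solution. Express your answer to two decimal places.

Since Ka1 ≫ Ka2, the first ionization dominates [H+].
Ka1 = x²/(0.331 − x) = 5.7 × 10^-2
Solving the quadratic: x = (−Ka1 + √(Ka1² + 4·Ka1·C₀))/2 = 1.12 × 10^-1 M
pH = −log(1.12 × 10^-1) = 0.95

pH = 0.95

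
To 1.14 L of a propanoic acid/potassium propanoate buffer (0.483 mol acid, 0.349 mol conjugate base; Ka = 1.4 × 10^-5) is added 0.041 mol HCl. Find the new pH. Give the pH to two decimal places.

pH = 4.62

Added H+ converts CH3CH2COO- to CH3CH2COOH: CH3CH2COOH → 0.524 mol, CH3CH2COO- → 0.308 mol.
pKa = −log(1.4 × 10^-5) = 4.854
pH = pKa + log([A⁻]/[HA]) = 4.854 + log(0.308/0.524) = 4.854 -0.231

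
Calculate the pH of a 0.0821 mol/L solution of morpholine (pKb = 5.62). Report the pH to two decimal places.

C4H8ONH + H2O ⇌ C4H8ONH2+ + OH-
Kb = 10^(−5.62) = 2.40 × 10^-6
Kb = [OH-]²/(0.0821 − [OH-]) = 2.40 × 10^-6
Since Kb ≪ C₀, [OH-] ≈ √(Kb·C₀) = 4.44 × 10^-4 M.
pOH = 3.35, so pH = 14.00 − pOH = 10.65

pH = 10.65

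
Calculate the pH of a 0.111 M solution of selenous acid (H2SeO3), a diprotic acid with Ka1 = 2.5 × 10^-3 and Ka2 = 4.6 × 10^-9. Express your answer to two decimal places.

Since Ka1 ≫ Ka2, the first ionization dominates [H+].
Ka1 = x²/(0.111 − x) = 2.5 × 10^-3
Solving the quadratic: x = (−Ka1 + √(Ka1² + 4·Ka1·C₀))/2 = 1.55 × 10^-2 M
pH = −log(1.55 × 10^-2) = 1.81

pH = 1.81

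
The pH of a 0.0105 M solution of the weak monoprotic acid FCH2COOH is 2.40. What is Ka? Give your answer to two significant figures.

Ka = 2.4 × 10^-3

[H+] = 10^(-2.40) = 3.98 × 10^-3 M
At equilibrium [HA] = 0.0105 − 3.98 × 10^-3 = 6.52 × 10^-3 M
Ka = [H+][A-]/[HA] = (3.98 × 10^-3)² / 6.52 × 10^-3 = 2.4 × 10^-3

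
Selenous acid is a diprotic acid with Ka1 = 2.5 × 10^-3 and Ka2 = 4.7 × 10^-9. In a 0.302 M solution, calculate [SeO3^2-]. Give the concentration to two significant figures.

First ionization gives [H+] ≈ [HSeO3-] = 2.63 × 10^-2 M.
Second step: Ka2 = [H+][SeO3^2-]/[HSeO3-] ≈ [SeO3^2-] (since [H+] ≈ [HSeO3-]).
So [SeO3^2-] ≈ Ka2.

4.7 × 10^-9 M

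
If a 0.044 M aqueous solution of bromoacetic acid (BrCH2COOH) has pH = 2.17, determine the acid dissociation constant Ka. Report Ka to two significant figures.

[H+] = 10^(-2.17) = 6.76 × 10^-3 M
At equilibrium [HA] = 0.044 − 6.76 × 10^-3 = 3.72 × 10^-2 M
Ka = [H+][A-]/[HA] = (6.76 × 10^-3)² / 3.72 × 10^-2 = 1.2 × 10^-3

Ka = 1.2 × 10^-3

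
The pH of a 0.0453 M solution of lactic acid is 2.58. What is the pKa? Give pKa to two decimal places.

[H+] = 10^(-2.58) = 2.63 × 10^-3 M
At equilibrium [HA] = 0.0453 − 2.63 × 10^-3 = 4.27 × 10^-2 M
Ka = [H+][A-]/[HA] = (2.63 × 10^-3)² / 4.27 × 10^-2 = 1.62 × 10^-4
pKa = -log(1.62 × 10^-4) = 3.79

pKa = 3.79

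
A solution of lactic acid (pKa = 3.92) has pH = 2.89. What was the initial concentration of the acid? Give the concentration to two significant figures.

[H+] = 10^(-2.89) = 1.29 × 10^-3 M = x
Ka = 10^(−3.92) = 1.20 × 10^-4
Ka = x²/(C₀ − x) ⇒ C₀ = x + x²/Ka
C₀ = 1.29 × 10^-3 + (1.29 × 10^-3)²/(1.20 × 10^-4) = 1.52 × 10^-2 M

C₀ = 1.5 × 10^-2 M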